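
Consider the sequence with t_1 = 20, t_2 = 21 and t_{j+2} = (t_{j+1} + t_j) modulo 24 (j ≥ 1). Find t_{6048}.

Computing terms: t_1 = 20, t_2 = 21, t_3 = 17, t_4 = 14, t_5 = 7, t_6 = 21, t_7 = 4, t_8 = 1, t_9 = 5, t_{10} = 6, t_{11} = 11, t_{12} = 17, t_{13} = 4, t_{14} = 21, t_{15} = 1, t_{16} = 22, t_{17} = 23, t_{18} = 21, t_{19} = 20, t_{20} = 17, t_{21} = 13, t_{22} = 6, t_{23} = 19, t_{24} = 1, t_{25} = 20, t_{26} = 21.
The sequence repeats with period 24.
(6048 - 1) mod 24 = 23, so t_{6048} = t_{24} = 1.

1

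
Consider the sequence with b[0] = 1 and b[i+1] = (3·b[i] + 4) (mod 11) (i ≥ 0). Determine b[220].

We have b[0] = 1,  b[1] = 7,  b[2] = 3,  b[3] = 2,  b[4] = 10,  b[5] = 1.
Since b[5] = b[0] = 1, the sequence is periodic with period 5.
So b[220] = b[0 + ((220-0) mod 5)] = b[0] = 1.

1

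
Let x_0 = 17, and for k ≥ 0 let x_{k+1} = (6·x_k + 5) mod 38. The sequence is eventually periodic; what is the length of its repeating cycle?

x_0 = 17; x_1 = 31; x_2 = 1; x_3 = 11; x_4 = 33; x_5 = 13; x_6 = 7; x_7 = 9; x_8 = 21; x_9 = 17.
The sequence repeats with period 9.

9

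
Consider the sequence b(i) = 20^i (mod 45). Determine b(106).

25

b(0) = 1, b(1) = 20, b(2) = 40, b(3) = 35, b(4) = 25, b(5) = 5, b(6) = 10, b(7) = 20.
Since b(7) = b(1) = 20, the sequence is eventually periodic: after a pre-period of length 1 it cycles with period 6.
For i ≥ 1, b(i) depends only on (i - 1) mod 6. (106 - 1) mod 6 = 3, so b(106) = b(4) = 25.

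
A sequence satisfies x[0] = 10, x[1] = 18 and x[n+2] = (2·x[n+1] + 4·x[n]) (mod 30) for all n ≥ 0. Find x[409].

Listing terms: x[0] = 10, x[1] = 18, x[2] = 16, x[3] = 14, x[4] = 2, x[5] = 0, x[6] = 8, x[7] = 16, x[8] = 4, x[9] = 12, x[10] = 10, x[11] = 8, x[12] = 26, x[13] = 24, x[14] = 2, x[15] = 10, x[16] = 28, x[17] = 6, x[18] = 4, x[19] = 2, x[20] = 20, x[21] = 18, x[22] = 26, x[23] = 4, x[24] = 22, x[25] = 0, x[26] = 28, x[27] = 26, x[28] = 14, x[29] = 12, x[30] = 20, x[31] = 28, x[32] = 16, x[33] = 24, x[34] = 22, x[35] = 20, x[36] = 8, x[37] = 6, x[38] = 14, x[39] = 22, x[40] = 10, x[41] = 18.
Since (x[40], x[41]) = (x[0], x[1]) = (10, 18) (two consecutive terms determine the rest), the sequence is periodic with period 40.
So x[409] = x[0 + ((409-0) mod 40)] = x[9] = 12.

12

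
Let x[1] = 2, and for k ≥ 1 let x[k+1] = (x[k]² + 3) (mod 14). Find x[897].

10

Computing terms: x[1] = 2, x[2] = 7, x[3] = 10, x[4] = 5, x[5] = 0, x[6] = 3, x[7] = 12, x[8] = 7.
Since x[8] = x[2] = 7, the sequence is eventually periodic: after a pre-period of length 1 it cycles with period 6.
For k ≥ 2, x[k] depends only on (k - 2) mod 6. (897 - 2) mod 6 = 1, so x[897] = x[3] = 10.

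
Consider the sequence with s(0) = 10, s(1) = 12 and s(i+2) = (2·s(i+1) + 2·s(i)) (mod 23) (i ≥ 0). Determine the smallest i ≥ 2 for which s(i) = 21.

We have s(0) = 10; s(1) = 12; s(2) = 21; s(3) = 20; s(4) = 13; s(5) = 20; s(6) = 20; s(7) = 11; s(8) = 16; s(9) = 8; s(10) = 2; s(11) = 20; s(12) = 21; s(13) = 13; s(14) = 22; s(15) = 1; s(16) = 0; s(17) = 2; s(18) = 4; s(19) = 12; s(20) = 9; s(21) = 19; s(22) = 10; s(23) = 12.
The sequence repeats with period 22.
The value 21 first appears (with i ≥ 2) at s(2).

2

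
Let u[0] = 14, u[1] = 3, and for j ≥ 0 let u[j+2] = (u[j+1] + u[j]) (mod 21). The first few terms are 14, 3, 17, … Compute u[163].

20

u[0] = 14, u[1] = 3, u[2] = 17, u[3] = 20, u[4] = 16, u[5] = 15, u[6] = 10, u[7] = 4, u[8] = 14, u[9] = 18, u[10] = 11, u[11] = 8, u[12] = 19, u[13] = 6, u[14] = 4, u[15] = 10, u[16] = 14, u[17] = 3.
Since (u[16], u[17]) = (u[0], u[1]) = (14, 3) (two consecutive terms determine the rest), the sequence is periodic with period 16.
So u[163] = u[0 + ((163-0) mod 16)] = u[3] = 20.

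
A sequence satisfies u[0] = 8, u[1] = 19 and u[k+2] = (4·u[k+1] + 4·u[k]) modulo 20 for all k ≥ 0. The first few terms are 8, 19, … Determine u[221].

8

Computing terms: u[0] = 8, u[1] = 19, u[2] = 8, u[3] = 8, u[4] = 4, u[5] = 8, u[6] = 8.
Since (u[5], u[6]) = (u[2], u[3]) = (8, 8) (two consecutive terms determine the rest), the sequence is eventually periodic: after a pre-period of length 2 it cycles with period 3.
For k ≥ 2, u[k] depends only on (k - 2) mod 3. (221 - 2) mod 3 = 0, so u[221] = u[2] = 8.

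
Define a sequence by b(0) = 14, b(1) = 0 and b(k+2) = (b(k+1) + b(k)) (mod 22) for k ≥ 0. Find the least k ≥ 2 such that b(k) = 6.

4

We have b(0) = 14,  b(1) = 0,  b(2) = 14,  b(3) = 14,  b(4) = 6,  b(5) = 20,  b(6) = 4,  b(7) = 2,  b(8) = 6,  b(9) = 8,  b(10) = 14,  b(11) = 0.
Since (b(10), b(11)) = (b(0), b(1)) = (14, 0) (two consecutive terms determine the rest), the sequence is periodic with period 10.
The value 6 first appears (with k ≥ 2) at b(4).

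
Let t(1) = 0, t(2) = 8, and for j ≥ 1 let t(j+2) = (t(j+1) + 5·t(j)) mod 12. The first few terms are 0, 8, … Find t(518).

Listing terms: t(1) = 0,  t(2) = 8,  t(3) = 8,  t(4) = 0,  t(5) = 4,  t(6) = 4,  t(7) = 0,  t(8) = 8.
The sequence repeats with period 6.
(518 - 1) mod 6 = 1, so t(518) = t(2) = 8.

8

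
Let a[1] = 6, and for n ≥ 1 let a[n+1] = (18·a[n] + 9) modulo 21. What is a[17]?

We have a[1] = 6,  a[2] = 12,  a[3] = 15,  a[4] = 6.
The sequence repeats with period 3.
(17 - 1) mod 3 = 1, so a[17] = a[2] = 12.

12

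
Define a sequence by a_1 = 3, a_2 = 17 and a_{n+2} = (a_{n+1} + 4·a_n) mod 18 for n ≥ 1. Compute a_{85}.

15

a_1 = 3,  a_2 = 17,  a_3 = 11,  a_4 = 7,  a_5 = 15,  a_6 = 7,  a_7 = 13,  a_8 = 5,  a_9 = 3,  a_{10} = 5,  a_{11} = 17,  a_{12} = 1,  a_{13} = 15,  a_{14} = 1,  a_{15} = 7,  a_{16} = 11,  a_{17} = 3,  a_{18} = 11,  a_{19} = 5,  a_{20} = 13,  a_{21} = 15,  a_{22} = 13,  a_{23} = 1,  a_{24} = 17,  a_{25} = 3,  a_{26} = 17.
Since (a_{25}, a_{26}) = (a_1, a_2) = (3, 17) (two consecutive terms determine the rest), the sequence is periodic with period 24.
(85 - 1) mod 24 = 12, so a_{85} = a_{13} = 15.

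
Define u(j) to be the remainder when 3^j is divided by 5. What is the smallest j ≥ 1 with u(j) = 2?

3

We have u(0) = 1,  u(1) = 3,  u(2) = 4,  u(3) = 2,  u(4) = 1.
The sequence repeats with period 4.
The value 2 first appears (with j ≥ 1) at u(3).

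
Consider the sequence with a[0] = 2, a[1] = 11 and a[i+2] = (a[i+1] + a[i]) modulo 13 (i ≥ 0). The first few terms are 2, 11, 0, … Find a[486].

10

a[0] = 2,  a[1] = 11,  a[2] = 0,  a[3] = 11,  a[4] = 11,  a[5] = 9,  a[6] = 7,  a[7] = 3,  a[8] = 10,  a[9] = 0,  a[10] = 10,  a[11] = 10,  a[12] = 7,  a[13] = 4,  a[14] = 11,  a[15] = 2,  a[16] = 0,  a[17] = 2,  a[18] = 2,  a[19] = 4,  a[20] = 6,  a[21] = 10,  a[22] = 3,  a[23] = 0,  a[24] = 3,  a[25] = 3,  a[26] = 6,  a[27] = 9,  a[28] = 2,  a[29] = 11.
Since (a[28], a[29]) = (a[0], a[1]) = (2, 11) (two consecutive terms determine the rest), the sequence is periodic with period 28.
So a[486] = a[0 + ((486-0) mod 28)] = a[10] = 10.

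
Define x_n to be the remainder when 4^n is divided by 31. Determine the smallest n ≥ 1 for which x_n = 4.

1

Computing terms: x_0 = 1; x_1 = 4; x_2 = 16; x_3 = 2; x_4 = 8; x_5 = 1.
The sequence repeats with period 5.
The value 4 first appears (with n ≥ 1) at x_1.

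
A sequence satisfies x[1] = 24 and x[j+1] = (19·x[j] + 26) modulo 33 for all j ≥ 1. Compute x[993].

x[1] = 24, x[2] = 20, x[3] = 10, x[4] = 18, x[5] = 5, x[6] = 22, x[7] = 15, x[8] = 14, x[9] = 28, x[10] = 30, x[11] = 2, x[12] = 31, x[13] = 21, x[14] = 29, x[15] = 16, x[16] = 0, x[17] = 26, x[18] = 25, x[19] = 6, x[20] = 8, x[21] = 13, x[22] = 9, x[23] = 32, x[24] = 7, x[25] = 27, x[26] = 11, x[27] = 4, x[28] = 3, x[29] = 17, x[30] = 19, x[31] = 24.
Since x[31] = x[1] = 24, the sequence is periodic with period 30.
(993 - 1) mod 30 = 2, so x[993] = x[3] = 10.

10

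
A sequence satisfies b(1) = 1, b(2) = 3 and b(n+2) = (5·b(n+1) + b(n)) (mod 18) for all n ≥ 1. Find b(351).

2

Computing terms: b(1) = 1, b(2) = 3, b(3) = 16, b(4) = 11, b(5) = 17, b(6) = 6, b(7) = 11, b(8) = 7, b(9) = 10, b(10) = 3, b(11) = 7, b(12) = 2, b(13) = 17, b(14) = 15, b(15) = 2, b(16) = 7, b(17) = 1, b(18) = 12, b(19) = 7, b(20) = 11, b(21) = 8, b(22) = 15, b(23) = 11, b(24) = 16, b(25) = 1, b(26) = 3.
Since (b(25), b(26)) = (b(1), b(2)) = (1, 3) (two consecutive terms determine the rest), the sequence is periodic with period 24.
So b(351) = b(1 + ((351-1) mod 24)) = b(15) = 2.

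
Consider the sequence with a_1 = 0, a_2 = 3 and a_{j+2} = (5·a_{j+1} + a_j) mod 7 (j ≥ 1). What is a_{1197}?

a_1 = 0, a_2 = 3, a_3 = 1, a_4 = 1, a_5 = 6, a_6 = 3, a_7 = 0, a_8 = 3.
Since (a_7, a_8) = (a_1, a_2) = (0, 3) (two consecutive terms determine the rest), the sequence is periodic with period 6.
So a_{1197} = a_{1 + ((1197-1) mod 6)} = a_3 = 1.

1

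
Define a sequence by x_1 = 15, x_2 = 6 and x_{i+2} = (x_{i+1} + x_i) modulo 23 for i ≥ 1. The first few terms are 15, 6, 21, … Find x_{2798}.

Computing terms: x_1 = 15, x_2 = 6, x_3 = 21, x_4 = 4, x_5 = 2, x_6 = 6, x_7 = 8, x_8 = 14, x_9 = 22, x_{10} = 13, x_{11} = 12, x_{12} = 2, x_{13} = 14, x_{14} = 16, x_{15} = 7, x_{16} = 0, x_{17} = 7, x_{18} = 7, x_{19} = 14, x_{20} = 21, x_{21} = 12, x_{22} = 10, x_{23} = 22, x_{24} = 9, x_{25} = 8, x_{26} = 17, x_{27} = 2, x_{28} = 19, x_{29} = 21, x_{30} = 17, x_{31} = 15, x_{32} = 9, x_{33} = 1, x_{34} = 10, x_{35} = 11, x_{36} = 21, x_{37} = 9, x_{38} = 7, x_{39} = 16, x_{40} = 0, x_{41} = 16, x_{42} = 16, x_{43} = 9, x_{44} = 2, x_{45} = 11, x_{46} = 13, x_{47} = 1, x_{48} = 14, x_{49} = 15, x_{50} = 6.
Since (x_{49}, x_{50}) = (x_1, x_2) = (15, 6) (two consecutive terms determine the rest), the sequence is periodic with period 48.
(2798 - 1) mod 48 = 13, so x_{2798} = x_{14} = 16.

16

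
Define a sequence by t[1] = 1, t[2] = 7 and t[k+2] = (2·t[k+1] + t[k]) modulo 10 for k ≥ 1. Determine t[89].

We have t[1] = 1,  t[2] = 7,  t[3] = 5,  t[4] = 7,  t[5] = 9,  t[6] = 5,  t[7] = 9,  t[8] = 3,  t[9] = 5,  t[10] = 3,  t[11] = 1,  t[12] = 5,  t[13] = 1,  t[14] = 7.
The sequence repeats with period 12.
So t[89] = t[1 + ((89-1) mod 12)] = t[5] = 9.

9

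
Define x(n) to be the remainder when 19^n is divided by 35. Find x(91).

Computing terms: x(0) = 1, x(1) = 19, x(2) = 11, x(3) = 34, x(4) = 16, x(5) = 24, x(6) = 1.
Since x(6) = x(0) = 1, the sequence is periodic with period 6.
(91 - 0) mod 6 = 1, so x(91) = x(1) = 19.

19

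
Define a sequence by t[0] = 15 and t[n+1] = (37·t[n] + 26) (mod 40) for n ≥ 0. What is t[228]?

15

Listing terms: t[0] = 15,  t[1] = 21,  t[2] = 3,  t[3] = 17,  t[4] = 15.
The sequence repeats with period 4.
So t[228] = t[0 + ((228-0) mod 4)] = t[0] = 15.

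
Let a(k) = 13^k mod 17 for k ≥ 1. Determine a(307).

4

We have a(1) = 13; a(2) = 16; a(3) = 4; a(4) = 1; a(5) = 13.
Since a(5) = a(1) = 13, the sequence is periodic with period 4.
(307 - 1) mod 4 = 2, so a(307) = a(3) = 4.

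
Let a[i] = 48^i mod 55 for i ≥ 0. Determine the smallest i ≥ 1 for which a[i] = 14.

14

Listing terms: a[0] = 1, a[1] = 48, a[2] = 49, a[3] = 42, a[4] = 36, a[5] = 23, a[6] = 4, a[7] = 27, a[8] = 31, a[9] = 3, a[10] = 34, a[11] = 37, a[12] = 16, a[13] = 53, a[14] = 14, a[15] = 12, a[16] = 26, a[17] = 38, a[18] = 9, a[19] = 47, a[20] = 1.
Since a[20] = a[0] = 1, the sequence is periodic with period 20.
The value 14 first appears (with i ≥ 1) at a[14].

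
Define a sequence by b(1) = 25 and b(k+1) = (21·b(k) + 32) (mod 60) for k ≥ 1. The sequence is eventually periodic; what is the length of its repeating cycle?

Computing terms: b(1) = 25, b(2) = 17, b(3) = 29, b(4) = 41, b(5) = 53, b(6) = 5, b(7) = 17.
Since b(7) = b(2) = 17, the sequence is eventually periodic: after a pre-period of length 1 it cycles with period 5.

5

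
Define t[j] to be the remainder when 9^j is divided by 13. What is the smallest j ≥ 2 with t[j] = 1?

3

Computing terms: t[1] = 9, t[2] = 3, t[3] = 1, t[4] = 9.
The sequence repeats with period 3.
The value 1 first appears (with j ≥ 2) at t[3].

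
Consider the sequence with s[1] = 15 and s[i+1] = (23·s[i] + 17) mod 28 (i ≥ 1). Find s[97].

We have s[1] = 15; s[2] = 26; s[3] = 27; s[4] = 22; s[5] = 19; s[6] = 6; s[7] = 15.
Since s[7] = s[1] = 15, the sequence is periodic with period 6.
So s[97] = s[1 + ((97-1) mod 6)] = s[1] = 15.

15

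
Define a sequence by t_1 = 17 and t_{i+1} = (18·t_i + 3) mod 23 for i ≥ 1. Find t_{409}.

10

t_1 = 17; t_2 = 10; t_3 = 22; t_4 = 8; t_5 = 9; t_6 = 4; t_7 = 6; t_8 = 19; t_9 = 0; t_{10} = 3; t_{11} = 11; t_{12} = 17.
Since t_{12} = t_1 = 17, the sequence is periodic with period 11.
So t_{409} = t_{1 + ((409-1) mod 11)} = t_2 = 10.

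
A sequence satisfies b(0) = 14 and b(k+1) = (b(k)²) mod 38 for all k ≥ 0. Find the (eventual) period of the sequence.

6

Listing terms: b(0) = 14,  b(1) = 6,  b(2) = 36,  b(3) = 4,  b(4) = 16,  b(5) = 28,  b(6) = 24,  b(7) = 6.
Since b(7) = b(1) = 6, the sequence is eventually periodic: after a pre-period of length 1 it cycles with period 6.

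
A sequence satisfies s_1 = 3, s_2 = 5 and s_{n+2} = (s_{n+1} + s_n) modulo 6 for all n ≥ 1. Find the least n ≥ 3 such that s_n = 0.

9

Listing terms: s_1 = 3,  s_2 = 5,  s_3 = 2,  s_4 = 1,  s_5 = 3,  s_6 = 4,  s_7 = 1,  s_8 = 5,  s_9 = 0,  s_{10} = 5,  s_{11} = 5,  s_{12} = 4,  s_{13} = 3,  s_{14} = 1,  s_{15} = 4,  s_{16} = 5,  s_{17} = 3,  s_{18} = 2,  s_{19} = 5,  s_{20} = 1,  s_{21} = 0,  s_{22} = 1,  s_{23} = 1,  s_{24} = 2,  s_{25} = 3,  s_{26} = 5.
Since (s_{25}, s_{26}) = (s_1, s_2) = (3, 5) (two consecutive terms determine the rest), the sequence is periodic with period 24.
The value 0 first appears (with n ≥ 3) at s_9.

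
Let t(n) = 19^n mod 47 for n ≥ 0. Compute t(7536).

We have t(0) = 1, t(1) = 19, t(2) = 32, t(3) = 44, t(4) = 37, t(5) = 45, t(6) = 9, t(7) = 30, t(8) = 6, t(9) = 20, t(10) = 4, t(11) = 29, t(12) = 34, t(13) = 35, t(14) = 7, t(15) = 39, t(16) = 36, t(17) = 26, t(18) = 24, t(19) = 33, t(20) = 16, t(21) = 22, t(22) = 42, t(23) = 46, t(24) = 28, t(25) = 15, t(26) = 3, t(27) = 10, t(28) = 2, t(29) = 38, t(30) = 17, t(31) = 41, t(32) = 27, t(33) = 43, t(34) = 18, t(35) = 13, t(36) = 12, t(37) = 40, t(38) = 8, t(39) = 11, t(40) = 21, t(41) = 23, t(42) = 14, t(43) = 31, t(44) = 25, t(45) = 5, t(46) = 1.
The sequence repeats with period 46.
(7536 - 0) mod 46 = 38, so t(7536) = t(38) = 8.

8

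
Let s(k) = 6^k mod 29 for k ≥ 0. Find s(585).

9

Listing terms: s(0) = 1,  s(1) = 6,  s(2) = 7,  s(3) = 13,  s(4) = 20,  s(5) = 4,  s(6) = 24,  s(7) = 28,  s(8) = 23,  s(9) = 22,  s(10) = 16,  s(11) = 9,  s(12) = 25,  s(13) = 5,  s(14) = 1.
Since s(14) = s(0) = 1, the sequence is periodic with period 14.
So s(585) = s(0 + ((585-0) mod 14)) = s(11) = 9.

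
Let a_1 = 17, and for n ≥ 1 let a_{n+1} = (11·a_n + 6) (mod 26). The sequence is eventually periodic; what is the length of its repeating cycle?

12

We have a_1 = 17, a_2 = 11, a_3 = 23, a_4 = 25, a_5 = 21, a_6 = 3, a_7 = 13, a_8 = 19, a_9 = 7, a_{10} = 5, a_{11} = 9, a_{12} = 1, a_{13} = 17.
The sequence repeats with period 12.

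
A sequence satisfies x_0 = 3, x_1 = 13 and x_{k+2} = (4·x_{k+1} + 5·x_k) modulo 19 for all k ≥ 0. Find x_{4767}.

12

x_0 = 3; x_1 = 13; x_2 = 10; x_3 = 10; x_4 = 14; x_5 = 11; x_6 = 0; x_7 = 17; x_8 = 11; x_9 = 15; x_{10} = 1; x_{11} = 3; x_{12} = 17; x_{13} = 7; x_{14} = 18; x_{15} = 12; x_{16} = 5; x_{17} = 4; x_{18} = 3; x_{19} = 13.
The sequence repeats with period 18.
So x_{4767} = x_{0 + ((4767-0) mod 18)} = x_{15} = 12.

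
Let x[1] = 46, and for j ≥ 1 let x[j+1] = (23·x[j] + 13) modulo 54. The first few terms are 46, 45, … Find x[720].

Computing terms: x[1] = 46,  x[2] = 45,  x[3] = 22,  x[4] = 33,  x[5] = 16,  x[6] = 3,  x[7] = 28,  x[8] = 9,  x[9] = 4,  x[10] = 51,  x[11] = 52,  x[12] = 21,  x[13] = 10,  x[14] = 27,  x[15] = 40,  x[16] = 15,  x[17] = 34,  x[18] = 39,  x[19] = 46.
Since x[19] = x[1] = 46, the sequence is periodic with period 18.
(720 - 1) mod 18 = 17, so x[720] = x[18] = 39.

39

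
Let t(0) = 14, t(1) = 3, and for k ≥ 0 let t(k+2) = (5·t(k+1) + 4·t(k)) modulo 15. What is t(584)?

t(0) = 14; t(1) = 3; t(2) = 11; t(3) = 7; t(4) = 4; t(5) = 3; t(6) = 1; t(7) = 2; t(8) = 14; t(9) = 3.
Since (t(8), t(9)) = (t(0), t(1)) = (14, 3) (two consecutive terms determine the rest), the sequence is periodic with period 8.
(584 - 0) mod 8 = 0, so t(584) = t(0) = 14.

14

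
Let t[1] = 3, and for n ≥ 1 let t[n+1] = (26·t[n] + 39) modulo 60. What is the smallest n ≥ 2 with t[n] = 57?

t[1] = 3; t[2] = 57; t[3] = 21; t[4] = 45; t[5] = 9; t[6] = 33; t[7] = 57.
Since t[7] = t[2] = 57, the sequence is eventually periodic: after a pre-period of length 1 it cycles with period 5.
The value 57 first appears (with n ≥ 2) at t[2].

2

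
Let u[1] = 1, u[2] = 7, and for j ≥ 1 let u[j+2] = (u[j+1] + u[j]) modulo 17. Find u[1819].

u[1] = 1,  u[2] = 7,  u[3] = 8,  u[4] = 15,  u[5] = 6,  u[6] = 4,  u[7] = 10,  u[8] = 14,  u[9] = 7,  u[10] = 4,  u[11] = 11,  u[12] = 15,  u[13] = 9,  u[14] = 7,  u[15] = 16,  u[16] = 6,  u[17] = 5,  u[18] = 11,  u[19] = 16,  u[20] = 10,  u[21] = 9,  u[22] = 2,  u[23] = 11,  u[24] = 13,  u[25] = 7,  u[26] = 3,  u[27] = 10,  u[28] = 13,  u[29] = 6,  u[30] = 2,  u[31] = 8,  u[32] = 10,  u[33] = 1,  u[34] = 11,  u[35] = 12,  u[36] = 6,  u[37] = 1,  u[38] = 7.
The sequence repeats with period 36.
(1819 - 1) mod 36 = 18, so u[1819] = u[19] = 16.

16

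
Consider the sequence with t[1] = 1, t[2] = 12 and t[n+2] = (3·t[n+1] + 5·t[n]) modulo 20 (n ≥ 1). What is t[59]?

t[1] = 1; t[2] = 12; t[3] = 1; t[4] = 3; t[5] = 14; t[6] = 17; t[7] = 1; t[8] = 8; t[9] = 9; t[10] = 7; t[11] = 6; t[12] = 13; t[13] = 9; t[14] = 12; t[15] = 1.
Since (t[14], t[15]) = (t[2], t[3]) = (12, 1) (two consecutive terms determine the rest), the sequence is eventually periodic: after a pre-period of length 1 it cycles with period 12.
For n ≥ 2, t[n] depends only on (n - 2) mod 12. (59 - 2) mod 12 = 9, so t[59] = t[11] = 6.

6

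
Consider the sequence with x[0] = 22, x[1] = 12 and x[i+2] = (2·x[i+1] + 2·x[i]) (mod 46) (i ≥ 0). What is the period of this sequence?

22

Computing terms: x[0] = 22, x[1] = 12, x[2] = 22, x[3] = 22, x[4] = 42, x[5] = 36, x[6] = 18, x[7] = 16, x[8] = 22, x[9] = 30, x[10] = 12, x[11] = 38, x[12] = 8, x[13] = 0, x[14] = 16, x[15] = 32, x[16] = 4, x[17] = 26, x[18] = 14, x[19] = 34, x[20] = 4, x[21] = 30, x[22] = 22, x[23] = 12.
Since (x[22], x[23]) = (x[0], x[1]) = (22, 12) (two consecutive terms determine the rest), the sequence is periodic with period 22.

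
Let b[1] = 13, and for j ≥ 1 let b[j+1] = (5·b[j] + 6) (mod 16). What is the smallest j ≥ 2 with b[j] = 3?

We have b[1] = 13; b[2] = 7; b[3] = 9; b[4] = 3; b[5] = 5; b[6] = 15; b[7] = 1; b[8] = 11; b[9] = 13.
The sequence repeats with period 8.
The value 3 first appears (with j ≥ 2) at b[4].

4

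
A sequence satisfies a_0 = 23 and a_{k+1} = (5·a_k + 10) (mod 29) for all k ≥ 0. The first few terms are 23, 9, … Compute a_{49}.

Listing terms: a_0 = 23,  a_1 = 9,  a_2 = 26,  a_3 = 24,  a_4 = 14,  a_5 = 22,  a_6 = 4,  a_7 = 1,  a_8 = 15,  a_9 = 27,  a_{10} = 0,  a_{11} = 10,  a_{12} = 2,  a_{13} = 20,  a_{14} = 23.
The sequence repeats with period 14.
(49 - 0) mod 14 = 7, so a_{49} = a_7 = 1.

1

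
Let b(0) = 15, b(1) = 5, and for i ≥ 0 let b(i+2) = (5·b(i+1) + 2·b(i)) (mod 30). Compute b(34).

5

Listing terms: b(0) = 15, b(1) = 5, b(2) = 25, b(3) = 15, b(4) = 5.
Since (b(3), b(4)) = (b(0), b(1)) = (15, 5) (two consecutive terms determine the rest), the sequence is periodic with period 3.
So b(34) = b(0 + ((34-0) mod 3)) = b(1) = 5.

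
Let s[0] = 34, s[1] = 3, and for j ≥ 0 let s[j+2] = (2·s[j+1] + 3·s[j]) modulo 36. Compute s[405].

Computing terms: s[0] = 34; s[1] = 3; s[2] = 0; s[3] = 9; s[4] = 18; s[5] = 27; s[6] = 0; s[7] = 9.
Since (s[6], s[7]) = (s[2], s[3]) = (0, 9) (two consecutive terms determine the rest), the sequence is eventually periodic: after a pre-period of length 2 it cycles with period 4.
For j ≥ 2, s[j] depends only on (j - 2) mod 4. (405 - 2) mod 4 = 3, so s[405] = s[5] = 27.

27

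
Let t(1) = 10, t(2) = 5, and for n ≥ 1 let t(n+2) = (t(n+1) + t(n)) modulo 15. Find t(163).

Computing terms: t(1) = 10,  t(2) = 5,  t(3) = 0,  t(4) = 5,  t(5) = 5,  t(6) = 10,  t(7) = 0,  t(8) = 10,  t(9) = 10,  t(10) = 5.
Since (t(9), t(10)) = (t(1), t(2)) = (10, 5) (two consecutive terms determine the rest), the sequence is periodic with period 8.
(163 - 1) mod 8 = 2, so t(163) = t(3) = 0.

0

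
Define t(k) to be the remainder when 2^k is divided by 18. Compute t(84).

We have t(1) = 2, t(2) = 4, t(3) = 8, t(4) = 16, t(5) = 14, t(6) = 10, t(7) = 2.
Since t(7) = t(1) = 2, the sequence is periodic with period 6.
So t(84) = t(1 + ((84-1) mod 6)) = t(6) = 10.

10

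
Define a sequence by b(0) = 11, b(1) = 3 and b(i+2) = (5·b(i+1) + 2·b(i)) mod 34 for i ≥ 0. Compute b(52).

Listing terms: b(0) = 11,  b(1) = 3,  b(2) = 3,  b(3) = 21,  b(4) = 9,  b(5) = 19,  b(6) = 11,  b(7) = 25,  b(8) = 11,  b(9) = 3.
Since (b(8), b(9)) = (b(0), b(1)) = (11, 3) (two consecutive terms determine the rest), the sequence is periodic with period 8.
So b(52) = b(0 + ((52-0) mod 8)) = b(4) = 9.

9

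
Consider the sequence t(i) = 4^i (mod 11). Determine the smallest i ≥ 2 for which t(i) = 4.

6

Computing terms: t(1) = 4, t(2) = 5, t(3) = 9, t(4) = 3, t(5) = 1, t(6) = 4.
The sequence repeats with period 5.
The value 4 next appears (with i ≥ 2) at t(6).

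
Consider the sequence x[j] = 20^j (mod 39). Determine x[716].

16

We have x[0] = 1,  x[1] = 20,  x[2] = 10,  x[3] = 5,  x[4] = 22,  x[5] = 11,  x[6] = 25,  x[7] = 32,  x[8] = 16,  x[9] = 8,  x[10] = 4,  x[11] = 2,  x[12] = 1.
The sequence repeats with period 12.
(716 - 0) mod 12 = 8, so x[716] = x[8] = 16.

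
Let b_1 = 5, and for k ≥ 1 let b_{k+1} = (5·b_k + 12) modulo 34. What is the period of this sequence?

16

Listing terms: b_1 = 5; b_2 = 3; b_3 = 27; b_4 = 11; b_5 = 33; b_6 = 7; b_7 = 13; b_8 = 9; b_9 = 23; b_{10} = 25; b_{11} = 1; b_{12} = 17; b_{13} = 29; b_{14} = 21; b_{15} = 15; b_{16} = 19; b_{17} = 5.
Since b_{17} = b_1 = 5, the sequence is periodic with period 16.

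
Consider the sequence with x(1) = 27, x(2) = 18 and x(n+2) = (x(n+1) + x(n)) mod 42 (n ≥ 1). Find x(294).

3

Listing terms: x(1) = 27, x(2) = 18, x(3) = 3, x(4) = 21, x(5) = 24, x(6) = 3, x(7) = 27, x(8) = 30, x(9) = 15, x(10) = 3, x(11) = 18, x(12) = 21, x(13) = 39, x(14) = 18, x(15) = 15, x(16) = 33, x(17) = 6, x(18) = 39, x(19) = 3, x(20) = 0, x(21) = 3, x(22) = 3, x(23) = 6, x(24) = 9, x(25) = 15, x(26) = 24, x(27) = 39, x(28) = 21, x(29) = 18, x(30) = 39, x(31) = 15, x(32) = 12, x(33) = 27, x(34) = 39, x(35) = 24, x(36) = 21, x(37) = 3, x(38) = 24, x(39) = 27, x(40) = 9, x(41) = 36, x(42) = 3, x(43) = 39, x(44) = 0, x(45) = 39, x(46) = 39, x(47) = 36, x(48) = 33, x(49) = 27, x(50) = 18.
The sequence repeats with period 48.
(294 - 1) mod 48 = 5, so x(294) = x(6) = 3.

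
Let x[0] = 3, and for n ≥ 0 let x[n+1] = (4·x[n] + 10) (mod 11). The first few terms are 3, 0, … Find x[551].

x[0] = 3,  x[1] = 0,  x[2] = 10,  x[3] = 6,  x[4] = 1,  x[5] = 3.
Since x[5] = x[0] = 3, the sequence is periodic with period 5.
So x[551] = x[0 + ((551-0) mod 5)] = x[1] = 0.

0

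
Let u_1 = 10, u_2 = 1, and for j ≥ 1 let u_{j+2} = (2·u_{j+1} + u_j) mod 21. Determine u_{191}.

We have u_1 = 10, u_2 = 1, u_3 = 12, u_4 = 4, u_5 = 20, u_6 = 2, u_7 = 3, u_8 = 8, u_9 = 19, u_{10} = 4, u_{11} = 6, u_{12} = 16, u_{13} = 17, u_{14} = 8, u_{15} = 12, u_{16} = 11, u_{17} = 13, u_{18} = 16, u_{19} = 3, u_{20} = 1, u_{21} = 5, u_{22} = 11, u_{23} = 6, u_{24} = 2, u_{25} = 10, u_{26} = 1.
The sequence repeats with period 24.
So u_{191} = u_{1 + ((191-1) mod 24)} = u_{23} = 6.

6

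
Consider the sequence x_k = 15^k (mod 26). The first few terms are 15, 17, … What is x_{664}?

Listing terms: x_1 = 15,  x_2 = 17,  x_3 = 21,  x_4 = 3,  x_5 = 19,  x_6 = 25,  x_7 = 11,  x_8 = 9,  x_9 = 5,  x_{10} = 23,  x_{11} = 7,  x_{12} = 1,  x_{13} = 15.
The sequence repeats with period 12.
(664 - 1) mod 12 = 3, so x_{664} = x_4 = 3.

3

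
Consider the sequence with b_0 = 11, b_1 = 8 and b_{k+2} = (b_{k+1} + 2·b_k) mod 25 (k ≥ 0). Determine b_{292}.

21

We have b_0 = 11, b_1 = 8, b_2 = 5, b_3 = 21, b_4 = 6, b_5 = 23, b_6 = 10, b_7 = 6, b_8 = 1, b_9 = 13, b_{10} = 15, b_{11} = 16, b_{12} = 21, b_{13} = 3, b_{14} = 20, b_{15} = 1, b_{16} = 16, b_{17} = 18, b_{18} = 0, b_{19} = 11, b_{20} = 11, b_{21} = 8.
The sequence repeats with period 20.
So b_{292} = b_{0 + ((292-0) mod 20)} = b_{12} = 21.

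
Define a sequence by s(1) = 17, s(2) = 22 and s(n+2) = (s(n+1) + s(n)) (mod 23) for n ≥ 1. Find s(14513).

22

s(1) = 17, s(2) = 22, s(3) = 16, s(4) = 15, s(5) = 8, s(6) = 0, s(7) = 8, s(8) = 8, s(9) = 16, s(10) = 1, s(11) = 17, s(12) = 18, s(13) = 12, s(14) = 7, s(15) = 19, s(16) = 3, s(17) = 22, s(18) = 2, s(19) = 1, s(20) = 3, s(21) = 4, s(22) = 7, s(23) = 11, s(24) = 18, s(25) = 6, s(26) = 1, s(27) = 7, s(28) = 8, s(29) = 15, s(30) = 0, s(31) = 15, s(32) = 15, s(33) = 7, s(34) = 22, s(35) = 6, s(36) = 5, s(37) = 11, s(38) = 16, s(39) = 4, s(40) = 20, s(41) = 1, s(42) = 21, s(43) = 22, s(44) = 20, s(45) = 19, s(46) = 16, s(47) = 12, s(48) = 5, s(49) = 17, s(50) = 22.
The sequence repeats with period 48.
So s(14513) = s(1 + ((14513-1) mod 48)) = s(17) = 22.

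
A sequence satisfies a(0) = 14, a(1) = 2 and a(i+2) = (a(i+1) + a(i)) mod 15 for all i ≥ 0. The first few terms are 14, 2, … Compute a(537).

2

Listing terms: a(0) = 14; a(1) = 2; a(2) = 1; a(3) = 3; a(4) = 4; a(5) = 7; a(6) = 11; a(7) = 3; a(8) = 14; a(9) = 2.
Since (a(8), a(9)) = (a(0), a(1)) = (14, 2) (two consecutive terms determine the rest), the sequence is periodic with period 8.
So a(537) = a(0 + ((537-0) mod 8)) = a(1) = 2.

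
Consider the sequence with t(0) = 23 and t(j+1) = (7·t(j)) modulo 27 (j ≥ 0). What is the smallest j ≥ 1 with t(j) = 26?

Computing terms: t(0) = 23,  t(1) = 26,  t(2) = 20,  t(3) = 5,  t(4) = 8,  t(5) = 2,  t(6) = 14,  t(7) = 17,  t(8) = 11,  t(9) = 23.
The sequence repeats with period 9.
The value 26 first appears (with j ≥ 1) at t(1).

1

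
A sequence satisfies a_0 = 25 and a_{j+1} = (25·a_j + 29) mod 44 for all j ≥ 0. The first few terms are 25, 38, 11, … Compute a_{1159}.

28

a_0 = 25; a_1 = 38; a_2 = 11; a_3 = 40; a_4 = 17; a_5 = 14; a_6 = 27; a_7 = 0; a_8 = 29; a_9 = 6; a_{10} = 3; a_{11} = 16; a_{12} = 33; a_{13} = 18; a_{14} = 39; a_{15} = 36; a_{16} = 5; a_{17} = 22; a_{18} = 7; a_{19} = 28; a_{20} = 25.
Since a_{20} = a_0 = 25, the sequence is periodic with period 20.
So a_{1159} = a_{0 + ((1159-0) mod 20)} = a_{19} = 28.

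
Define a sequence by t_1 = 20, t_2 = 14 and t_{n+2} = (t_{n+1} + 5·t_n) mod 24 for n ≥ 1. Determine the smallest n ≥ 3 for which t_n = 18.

3

We have t_1 = 20,  t_2 = 14,  t_3 = 18,  t_4 = 16,  t_5 = 10,  t_6 = 18,  t_7 = 20,  t_8 = 14.
The sequence repeats with period 6.
The value 18 first appears (with n ≥ 3) at t_3.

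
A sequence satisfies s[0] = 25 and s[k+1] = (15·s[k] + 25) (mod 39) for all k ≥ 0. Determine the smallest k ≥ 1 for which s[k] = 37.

Computing terms: s[0] = 25,  s[1] = 10,  s[2] = 19,  s[3] = 37,  s[4] = 34,  s[5] = 28,  s[6] = 16,  s[7] = 31,  s[8] = 22,  s[9] = 4,  s[10] = 7,  s[11] = 13,  s[12] = 25.
The sequence repeats with period 12.
The value 37 first appears (with k ≥ 1) at s[3].

3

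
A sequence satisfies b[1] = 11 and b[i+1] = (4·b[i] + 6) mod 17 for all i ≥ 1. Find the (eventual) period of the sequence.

b[1] = 11; b[2] = 16; b[3] = 2; b[4] = 14; b[5] = 11.
Since b[5] = b[1] = 11, the sequence is periodic with period 4.

4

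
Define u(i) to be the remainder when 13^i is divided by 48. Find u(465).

u(1) = 13, u(2) = 25, u(3) = 37, u(4) = 1, u(5) = 13.
The sequence repeats with period 4.
So u(465) = u(1 + ((465-1) mod 4)) = u(1) = 13.

13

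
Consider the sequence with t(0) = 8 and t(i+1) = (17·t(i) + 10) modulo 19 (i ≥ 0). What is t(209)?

3

t(0) = 8, t(1) = 13, t(2) = 3, t(3) = 4, t(4) = 2, t(5) = 6, t(6) = 17, t(7) = 14, t(8) = 1, t(9) = 8.
Since t(9) = t(0) = 8, the sequence is periodic with period 9.
So t(209) = t(0 + ((209-0) mod 9)) = t(2) = 3.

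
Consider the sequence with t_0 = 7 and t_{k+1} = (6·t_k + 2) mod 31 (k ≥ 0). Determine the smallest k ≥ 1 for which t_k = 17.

Computing terms: t_0 = 7; t_1 = 13; t_2 = 18; t_3 = 17; t_4 = 11; t_5 = 6; t_6 = 7.
Since t_6 = t_0 = 7, the sequence is periodic with period 6.
The value 17 first appears (with k ≥ 1) at t_3.

3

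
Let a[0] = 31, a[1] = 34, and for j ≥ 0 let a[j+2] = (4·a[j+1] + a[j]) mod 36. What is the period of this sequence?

8

Computing terms: a[0] = 31,  a[1] = 34,  a[2] = 23,  a[3] = 18,  a[4] = 23,  a[5] = 2,  a[6] = 31,  a[7] = 18,  a[8] = 31,  a[9] = 34.
The sequence repeats with period 8.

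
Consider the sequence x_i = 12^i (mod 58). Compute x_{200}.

We have x_0 = 1, x_1 = 12, x_2 = 28, x_3 = 46, x_4 = 30, x_5 = 12.
Since x_5 = x_1 = 12, the sequence is eventually periodic: after a pre-period of length 1 it cycles with period 4.
For i ≥ 1, x_i depends only on (i - 1) mod 4. (200 - 1) mod 4 = 3, so x_{200} = x_4 = 30.

30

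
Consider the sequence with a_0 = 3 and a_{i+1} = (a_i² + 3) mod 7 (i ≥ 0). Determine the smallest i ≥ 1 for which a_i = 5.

a_0 = 3, a_1 = 5, a_2 = 0, a_3 = 3.
The sequence repeats with period 3.
The value 5 first appears (with i ≥ 1) at a_1.

1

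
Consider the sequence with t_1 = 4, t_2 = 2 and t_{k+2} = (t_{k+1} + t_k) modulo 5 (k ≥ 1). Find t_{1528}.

Listing terms: t_1 = 4; t_2 = 2; t_3 = 1; t_4 = 3; t_5 = 4; t_6 = 2.
Since (t_5, t_6) = (t_1, t_2) = (4, 2) (two consecutive terms determine the rest), the sequence is periodic with period 4.
So t_{1528} = t_{1 + ((1528-1) mod 4)} = t_4 = 3.

3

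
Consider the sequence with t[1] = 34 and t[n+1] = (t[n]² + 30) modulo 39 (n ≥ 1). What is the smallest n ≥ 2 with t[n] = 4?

Computing terms: t[1] = 34,  t[2] = 16,  t[3] = 13,  t[4] = 4,  t[5] = 7,  t[6] = 1,  t[7] = 31,  t[8] = 16.
Since t[8] = t[2] = 16, the sequence is eventually periodic: after a pre-period of length 1 it cycles with period 6.
The value 4 first appears (with n ≥ 2) at t[4].

4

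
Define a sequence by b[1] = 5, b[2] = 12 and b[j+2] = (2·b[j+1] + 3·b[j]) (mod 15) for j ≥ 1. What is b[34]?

12

b[1] = 5,  b[2] = 12,  b[3] = 9,  b[4] = 9,  b[5] = 0,  b[6] = 12,  b[7] = 9.
Since (b[6], b[7]) = (b[2], b[3]) = (12, 9) (two consecutive terms determine the rest), the sequence is eventually periodic: after a pre-period of length 1 it cycles with period 4.
For j ≥ 2, b[j] depends only on (j - 2) mod 4. (34 - 2) mod 4 = 0, so b[34] = b[2] = 12.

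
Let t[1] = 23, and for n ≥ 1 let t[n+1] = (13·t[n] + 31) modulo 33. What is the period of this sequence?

30

t[1] = 23, t[2] = 0, t[3] = 31, t[4] = 5, t[5] = 30, t[6] = 25, t[7] = 26, t[8] = 6, t[9] = 10, t[10] = 29, t[11] = 12, t[12] = 22, t[13] = 20, t[14] = 27, t[15] = 19, t[16] = 14, t[17] = 15, t[18] = 28, t[19] = 32, t[20] = 18, t[21] = 1, t[22] = 11, t[23] = 9, t[24] = 16, t[25] = 8, t[26] = 3, t[27] = 4, t[28] = 17, t[29] = 21, t[30] = 7, t[31] = 23.
Since t[31] = t[1] = 23, the sequence is periodic with period 30.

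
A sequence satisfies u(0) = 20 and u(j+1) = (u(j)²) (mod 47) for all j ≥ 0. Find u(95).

Listing terms: u(0) = 20,  u(1) = 24,  u(2) = 12,  u(3) = 3,  u(4) = 9,  u(5) = 34,  u(6) = 28,  u(7) = 32,  u(8) = 37,  u(9) = 6,  u(10) = 36,  u(11) = 27,  u(12) = 24.
Since u(12) = u(1) = 24, the sequence is eventually periodic: after a pre-period of length 1 it cycles with period 11.
For j ≥ 1, u(j) depends only on (j - 1) mod 11. (95 - 1) mod 11 = 6, so u(95) = u(7) = 32.

32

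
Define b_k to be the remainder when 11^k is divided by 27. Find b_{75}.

b_1 = 11,  b_2 = 13,  b_3 = 8,  b_4 = 7,  b_5 = 23,  b_6 = 10,  b_7 = 2,  b_8 = 22,  b_9 = 26,  b_{10} = 16,  b_{11} = 14,  b_{12} = 19,  b_{13} = 20,  b_{14} = 4,  b_{15} = 17,  b_{16} = 25,  b_{17} = 5,  b_{18} = 1,  b_{19} = 11.
The sequence repeats with period 18.
So b_{75} = b_{1 + ((75-1) mod 18)} = b_3 = 8.

8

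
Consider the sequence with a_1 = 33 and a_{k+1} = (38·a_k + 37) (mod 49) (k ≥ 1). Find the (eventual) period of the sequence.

42

Computing terms: a_1 = 33; a_2 = 17; a_3 = 46; a_4 = 21; a_5 = 2; a_6 = 15; a_7 = 19; a_8 = 24; a_9 = 18; a_{10} = 35; a_{11} = 44; a_{12} = 43; a_{13} = 5; a_{14} = 31; a_{15} = 39; a_{16} = 0; a_{17} = 37; a_{18} = 22; a_{19} = 40; a_{20} = 38; a_{21} = 11; a_{22} = 14; a_{23} = 30; a_{24} = 1; a_{25} = 26; a_{26} = 45; a_{27} = 32; a_{28} = 28; a_{29} = 23; a_{30} = 29; a_{31} = 12; a_{32} = 3; a_{33} = 4; a_{34} = 42; a_{35} = 16; a_{36} = 8; a_{37} = 47; a_{38} = 10; a_{39} = 25; a_{40} = 7; a_{41} = 9; a_{42} = 36; a_{43} = 33.
Since a_{43} = a_1 = 33, the sequence is periodic with period 42.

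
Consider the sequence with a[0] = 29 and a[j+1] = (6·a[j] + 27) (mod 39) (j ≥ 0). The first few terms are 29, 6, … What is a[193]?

We have a[0] = 29, a[1] = 6, a[2] = 24, a[3] = 15, a[4] = 0, a[5] = 27, a[6] = 33, a[7] = 30, a[8] = 12, a[9] = 21, a[10] = 36, a[11] = 9, a[12] = 3, a[13] = 6.
Since a[13] = a[1] = 6, the sequence is eventually periodic: after a pre-period of length 1 it cycles with period 12.
For j ≥ 1, a[j] depends only on (j - 1) mod 12. (193 - 1) mod 12 = 0, so a[193] = a[1] = 6.

6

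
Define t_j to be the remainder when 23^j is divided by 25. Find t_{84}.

16

t_1 = 23,  t_2 = 4,  t_3 = 17,  t_4 = 16,  t_5 = 18,  t_6 = 14,  t_7 = 22,  t_8 = 6,  t_9 = 13,  t_{10} = 24,  t_{11} = 2,  t_{12} = 21,  t_{13} = 8,  t_{14} = 9,  t_{15} = 7,  t_{16} = 11,  t_{17} = 3,  t_{18} = 19,  t_{19} = 12,  t_{20} = 1,  t_{21} = 23.
Since t_{21} = t_1 = 23, the sequence is periodic with period 20.
(84 - 1) mod 20 = 3, so t_{84} = t_4 = 16.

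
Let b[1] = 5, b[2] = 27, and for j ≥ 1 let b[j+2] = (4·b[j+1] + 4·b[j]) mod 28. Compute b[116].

20

We have b[1] = 5,  b[2] = 27,  b[3] = 16,  b[4] = 4,  b[5] = 24,  b[6] = 0,  b[7] = 12,  b[8] = 20,  b[9] = 16,  b[10] = 4.
Since (b[9], b[10]) = (b[3], b[4]) = (16, 4) (two consecutive terms determine the rest), the sequence is eventually periodic: after a pre-period of length 2 it cycles with period 6.
For j ≥ 3, b[j] depends only on (j - 3) mod 6. (116 - 3) mod 6 = 5, so b[116] = b[8] = 20.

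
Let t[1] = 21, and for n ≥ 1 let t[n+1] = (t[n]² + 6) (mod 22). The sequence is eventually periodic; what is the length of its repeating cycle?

5

t[1] = 21,  t[2] = 7,  t[3] = 11,  t[4] = 17,  t[5] = 9,  t[6] = 21.
The sequence repeats with period 5.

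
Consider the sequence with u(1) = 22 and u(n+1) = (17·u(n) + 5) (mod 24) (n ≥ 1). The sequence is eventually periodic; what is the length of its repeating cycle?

8

Listing terms: u(1) = 22,  u(2) = 19,  u(3) = 16,  u(4) = 13,  u(5) = 10,  u(6) = 7,  u(7) = 4,  u(8) = 1,  u(9) = 22.
The sequence repeats with period 8.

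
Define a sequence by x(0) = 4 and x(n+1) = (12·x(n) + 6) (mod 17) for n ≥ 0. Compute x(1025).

3

We have x(0) = 4,  x(1) = 3,  x(2) = 8,  x(3) = 0,  x(4) = 6,  x(5) = 10,  x(6) = 7,  x(7) = 5,  x(8) = 15,  x(9) = 16,  x(10) = 11,  x(11) = 2,  x(12) = 13,  x(13) = 9,  x(14) = 12,  x(15) = 14,  x(16) = 4.
The sequence repeats with period 16.
So x(1025) = x(0 + ((1025-0) mod 16)) = x(1) = 3.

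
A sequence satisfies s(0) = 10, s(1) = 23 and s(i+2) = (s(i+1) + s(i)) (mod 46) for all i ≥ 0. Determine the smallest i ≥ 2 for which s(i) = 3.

17

s(0) = 10, s(1) = 23, s(2) = 33, s(3) = 10, s(4) = 43, s(5) = 7, s(6) = 4, s(7) = 11, s(8) = 15, s(9) = 26, s(10) = 41, s(11) = 21, s(12) = 16, s(13) = 37, s(14) = 7, s(15) = 44, s(16) = 5, s(17) = 3, s(18) = 8, s(19) = 11, s(20) = 19, s(21) = 30, s(22) = 3, s(23) = 33, s(24) = 36, s(25) = 23, s(26) = 13, s(27) = 36, s(28) = 3, s(29) = 39, s(30) = 42, s(31) = 35, s(32) = 31, s(33) = 20, s(34) = 5, s(35) = 25, s(36) = 30, s(37) = 9, s(38) = 39, s(39) = 2, s(40) = 41, s(41) = 43, s(42) = 38, s(43) = 35, s(44) = 27, s(45) = 16, s(46) = 43, s(47) = 13, s(48) = 10, s(49) = 23.
The sequence repeats with period 48.
The value 3 first appears (with i ≥ 2) at s(17).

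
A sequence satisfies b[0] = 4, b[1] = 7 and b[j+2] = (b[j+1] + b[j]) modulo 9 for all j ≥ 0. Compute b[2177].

Listing terms: b[0] = 4,  b[1] = 7,  b[2] = 2,  b[3] = 0,  b[4] = 2,  b[5] = 2,  b[6] = 4,  b[7] = 6,  b[8] = 1,  b[9] = 7,  b[10] = 8,  b[11] = 6,  b[12] = 5,  b[13] = 2,  b[14] = 7,  b[15] = 0,  b[16] = 7,  b[17] = 7,  b[18] = 5,  b[19] = 3,  b[20] = 8,  b[21] = 2,  b[22] = 1,  b[23] = 3,  b[24] = 4,  b[25] = 7.
Since (b[24], b[25]) = (b[0], b[1]) = (4, 7) (two consecutive terms determine the rest), the sequence is periodic with period 24.
So b[2177] = b[0 + ((2177-0) mod 24)] = b[17] = 7.

7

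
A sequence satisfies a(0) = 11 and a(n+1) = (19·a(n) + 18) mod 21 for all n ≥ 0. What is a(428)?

5

Computing terms: a(0) = 11; a(1) = 17; a(2) = 5; a(3) = 8; a(4) = 2; a(5) = 14; a(6) = 11.
Since a(6) = a(0) = 11, the sequence is periodic with period 6.
So a(428) = a(0 + ((428-0) mod 6)) = a(2) = 5.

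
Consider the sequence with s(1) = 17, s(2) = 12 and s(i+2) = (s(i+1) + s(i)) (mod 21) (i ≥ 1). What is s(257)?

Listing terms: s(1) = 17,  s(2) = 12,  s(3) = 8,  s(4) = 20,  s(5) = 7,  s(6) = 6,  s(7) = 13,  s(8) = 19,  s(9) = 11,  s(10) = 9,  s(11) = 20,  s(12) = 8,  s(13) = 7,  s(14) = 15,  s(15) = 1,  s(16) = 16,  s(17) = 17,  s(18) = 12.
Since (s(17), s(18)) = (s(1), s(2)) = (17, 12) (two consecutive terms determine the rest), the sequence is periodic with period 16.
So s(257) = s(1 + ((257-1) mod 16)) = s(1) = 17.

17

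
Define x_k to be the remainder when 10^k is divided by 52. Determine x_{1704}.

40

x_1 = 10,  x_2 = 48,  x_3 = 12,  x_4 = 16,  x_5 = 4,  x_6 = 40,  x_7 = 36,  x_8 = 48.
Since x_8 = x_2 = 48, the sequence is eventually periodic: after a pre-period of length 1 it cycles with period 6.
For k ≥ 2, x_k depends only on (k - 2) mod 6. (1704 - 2) mod 6 = 4, so x_{1704} = x_6 = 40.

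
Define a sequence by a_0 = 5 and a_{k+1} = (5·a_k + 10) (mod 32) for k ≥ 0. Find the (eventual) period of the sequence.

16

Computing terms: a_0 = 5,  a_1 = 3,  a_2 = 25,  a_3 = 7,  a_4 = 13,  a_5 = 11,  a_6 = 1,  a_7 = 15,  a_8 = 21,  a_9 = 19,  a_{10} = 9,  a_{11} = 23,  a_{12} = 29,  a_{13} = 27,  a_{14} = 17,  a_{15} = 31,  a_{16} = 5.
Since a_{16} = a_0 = 5, the sequence is periodic with period 16.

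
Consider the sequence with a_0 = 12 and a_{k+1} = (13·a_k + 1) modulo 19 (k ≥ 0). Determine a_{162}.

12

Listing terms: a_0 = 12,  a_1 = 5,  a_2 = 9,  a_3 = 4,  a_4 = 15,  a_5 = 6,  a_6 = 3,  a_7 = 2,  a_8 = 8,  a_9 = 10,  a_{10} = 17,  a_{11} = 13,  a_{12} = 18,  a_{13} = 7,  a_{14} = 16,  a_{15} = 0,  a_{16} = 1,  a_{17} = 14,  a_{18} = 12.
Since a_{18} = a_0 = 12, the sequence is periodic with period 18.
So a_{162} = a_{0 + ((162-0) mod 18)} = a_0 = 12.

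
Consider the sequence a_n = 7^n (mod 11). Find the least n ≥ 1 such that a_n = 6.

7

Listing terms: a_0 = 1,  a_1 = 7,  a_2 = 5,  a_3 = 2,  a_4 = 3,  a_5 = 10,  a_6 = 4,  a_7 = 6,  a_8 = 9,  a_9 = 8,  a_{10} = 1.
Since a_{10} = a_0 = 1, the sequence is periodic with period 10.
The value 6 first appears (with n ≥ 1) at a_7.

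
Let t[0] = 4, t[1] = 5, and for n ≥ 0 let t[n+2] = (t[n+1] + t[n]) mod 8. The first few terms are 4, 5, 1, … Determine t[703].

1

We have t[0] = 4,  t[1] = 5,  t[2] = 1,  t[3] = 6,  t[4] = 7,  t[5] = 5,  t[6] = 4,  t[7] = 1,  t[8] = 5,  t[9] = 6,  t[10] = 3,  t[11] = 1,  t[12] = 4,  t[13] = 5.
The sequence repeats with period 12.
So t[703] = t[0 + ((703-0) mod 12)] = t[7] = 1.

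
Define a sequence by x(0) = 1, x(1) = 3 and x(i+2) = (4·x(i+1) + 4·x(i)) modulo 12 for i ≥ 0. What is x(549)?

0

x(0) = 1,  x(1) = 3,  x(2) = 4,  x(3) = 4,  x(4) = 8,  x(5) = 0,  x(6) = 8,  x(7) = 8,  x(8) = 4,  x(9) = 0,  x(10) = 4,  x(11) = 4.
Since (x(10), x(11)) = (x(2), x(3)) = (4, 4) (two consecutive terms determine the rest), the sequence is eventually periodic: after a pre-period of length 2 it cycles with period 8.
For i ≥ 2, x(i) depends only on (i - 2) mod 8. (549 - 2) mod 8 = 3, so x(549) = x(5) = 0.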